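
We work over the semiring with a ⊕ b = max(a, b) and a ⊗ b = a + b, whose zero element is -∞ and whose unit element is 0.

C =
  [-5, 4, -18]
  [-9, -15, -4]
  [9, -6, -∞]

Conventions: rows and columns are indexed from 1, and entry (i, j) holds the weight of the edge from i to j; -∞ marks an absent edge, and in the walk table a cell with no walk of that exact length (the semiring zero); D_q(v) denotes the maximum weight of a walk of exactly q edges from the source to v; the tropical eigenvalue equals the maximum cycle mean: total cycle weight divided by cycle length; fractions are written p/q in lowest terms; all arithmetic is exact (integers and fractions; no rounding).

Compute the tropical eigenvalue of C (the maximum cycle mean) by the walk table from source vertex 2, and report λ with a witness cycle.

q=0: [-∞, 0, -∞]
q=1: [-9, -15, -4]
q=2: [5, -5, -19]
q=3: [0, 9, -9]
Optimal cycle mean attained by: cycle 1->2->3->1, total 4 + (-4) + 9, length 3.
Answer: λ = 3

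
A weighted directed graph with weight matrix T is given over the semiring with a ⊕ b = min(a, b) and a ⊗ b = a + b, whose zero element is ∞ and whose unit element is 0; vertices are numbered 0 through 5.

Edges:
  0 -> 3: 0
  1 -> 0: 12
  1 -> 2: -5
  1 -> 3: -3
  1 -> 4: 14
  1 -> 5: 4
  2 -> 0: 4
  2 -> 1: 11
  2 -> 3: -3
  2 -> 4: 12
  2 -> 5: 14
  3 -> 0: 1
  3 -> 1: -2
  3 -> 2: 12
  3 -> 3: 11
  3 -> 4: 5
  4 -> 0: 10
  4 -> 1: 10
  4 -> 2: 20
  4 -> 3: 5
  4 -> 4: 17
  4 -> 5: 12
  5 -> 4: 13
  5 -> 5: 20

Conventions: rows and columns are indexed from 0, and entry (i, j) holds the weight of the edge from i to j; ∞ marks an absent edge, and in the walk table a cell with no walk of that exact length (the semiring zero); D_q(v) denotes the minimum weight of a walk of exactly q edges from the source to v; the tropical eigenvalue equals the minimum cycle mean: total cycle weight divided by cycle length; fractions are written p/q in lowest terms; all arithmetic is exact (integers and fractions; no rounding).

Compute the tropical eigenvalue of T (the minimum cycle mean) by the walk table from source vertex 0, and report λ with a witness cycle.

q=0: [0, ∞, ∞, ∞, ∞, ∞]
q=1: [∞, ∞, ∞, 0, ∞, ∞]
q=2: [1, -2, 12, 11, 5, ∞]
q=3: [10, 9, -7, -5, 12, 2]
q=4: [-4, -7, 4, -10, 0, 7]
q=5: [-9, -12, -12, -10, -5, -3]
q=6: [-9, -12, -17, -15, -5, -8]
Optimal cycle mean attained by: cycle 1->2->3->1, total (-5) + (-3) + (-2), length 3.
Answer: λ = -10/3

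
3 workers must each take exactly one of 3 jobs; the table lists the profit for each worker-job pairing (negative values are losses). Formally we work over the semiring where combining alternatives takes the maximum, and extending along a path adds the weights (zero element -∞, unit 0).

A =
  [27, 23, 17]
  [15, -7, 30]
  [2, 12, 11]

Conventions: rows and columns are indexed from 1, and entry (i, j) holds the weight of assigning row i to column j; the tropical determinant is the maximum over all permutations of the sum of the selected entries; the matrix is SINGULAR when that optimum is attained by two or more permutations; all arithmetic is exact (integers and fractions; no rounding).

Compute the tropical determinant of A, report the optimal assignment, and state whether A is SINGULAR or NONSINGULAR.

σ = (1, 2, 3): 27 + (-7) + 11 = 31
σ = (1, 3, 2): 27 + 30 + 12 = 69
σ = (2, 1, 3): 23 + 15 + 11 = 49
σ = (2, 3, 1): 23 + 30 + 2 = 55
σ = (3, 1, 2): 17 + 15 + 12 = 44
σ = (3, 2, 1): 17 + (-7) + 2 = 12
Optimal value attained by: σ = (1, 3, 2).
Answer: det⊕(A) = 69; verdict: NONSINGULAR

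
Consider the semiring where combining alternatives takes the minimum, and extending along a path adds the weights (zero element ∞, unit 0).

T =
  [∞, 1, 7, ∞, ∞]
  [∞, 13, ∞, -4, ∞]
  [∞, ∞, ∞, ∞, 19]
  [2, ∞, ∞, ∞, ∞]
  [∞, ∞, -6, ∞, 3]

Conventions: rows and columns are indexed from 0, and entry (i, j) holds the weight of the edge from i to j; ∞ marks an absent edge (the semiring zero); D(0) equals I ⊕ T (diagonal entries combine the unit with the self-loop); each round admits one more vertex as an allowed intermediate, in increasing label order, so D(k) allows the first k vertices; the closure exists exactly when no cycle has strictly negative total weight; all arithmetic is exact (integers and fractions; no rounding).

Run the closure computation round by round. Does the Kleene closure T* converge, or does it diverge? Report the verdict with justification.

D(0):
  [0, 1, 7, ∞, ∞]
  [∞, 0, ∞, -4, ∞]
  [∞, ∞, 0, ∞, 19]
  [2, ∞, ∞, 0, ∞]
  [∞, ∞, -6, ∞, 0]
D(1):
  [0, 1, 7, ∞, ∞]
  [∞, 0, ∞, -4, ∞]
  [∞, ∞, 0, ∞, 19]
  [2, 3, 9, 0, ∞]
  [∞, ∞, -6, ∞, 0]
Detection: at round 2, diagonal entry (3, 3) turns strictly negative.
Key observation: the cycle 3->0->1->3 has total weight 2 + 1 + (-4), which is strictly negative.
Answer: DIVERGES — negative cycle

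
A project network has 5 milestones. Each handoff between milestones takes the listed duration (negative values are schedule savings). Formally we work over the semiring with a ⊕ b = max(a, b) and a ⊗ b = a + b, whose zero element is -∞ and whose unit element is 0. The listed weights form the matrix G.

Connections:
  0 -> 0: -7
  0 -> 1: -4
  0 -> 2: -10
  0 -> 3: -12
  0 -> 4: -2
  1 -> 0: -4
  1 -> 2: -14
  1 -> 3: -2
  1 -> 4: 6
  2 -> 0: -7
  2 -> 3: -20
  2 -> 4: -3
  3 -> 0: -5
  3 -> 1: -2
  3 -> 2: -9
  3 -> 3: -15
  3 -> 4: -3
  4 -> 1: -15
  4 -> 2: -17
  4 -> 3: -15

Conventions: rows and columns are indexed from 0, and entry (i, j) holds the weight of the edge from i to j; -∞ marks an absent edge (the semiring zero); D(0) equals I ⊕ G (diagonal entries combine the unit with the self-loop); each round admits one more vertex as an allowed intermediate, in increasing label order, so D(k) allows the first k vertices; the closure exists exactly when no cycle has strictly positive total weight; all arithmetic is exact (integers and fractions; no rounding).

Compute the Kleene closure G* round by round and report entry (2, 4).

D(0):
  [0, -4, -10, -12, -2]
  [-4, 0, -14, -2, 6]
  [-7, -∞, 0, -20, -3]
  [-5, -2, -9, 0, -3]
  [-∞, -15, -17, -15, 0]
D(1):
  [0, -4, -10, -12, -2]
  [-4, 0, -14, -2, 6]
  [-7, -11, 0, -19, -3]
  [-5, -2, -9, 0, -3]
  [-∞, -15, -17, -15, 0]
D(2):
  [0, -4, -10, -6, 2]
  [-4, 0, -14, -2, 6]
  [-7, -11, 0, -13, -3]
  [-5, -2, -9, 0, 4]
  [-19, -15, -17, -15, 0]
D(3):
  [0, -4, -10, -6, 2]
  [-4, 0, -14, -2, 6]
  [-7, -11, 0, -13, -3]
  [-5, -2, -9, 0, 4]
  [-19, -15, -17, -15, 0]
D(4):
  [0, -4, -10, -6, 2]
  [-4, 0, -11, -2, 6]
  [-7, -11, 0, -13, -3]
  [-5, -2, -9, 0, 4]
  [-19, -15, -17, -15, 0]
D(5):
  [0, -4, -10, -6, 2]
  [-4, 0, -11, -2, 6]
  [-7, -11, 0, -13, -3]
  [-5, -2, -9, 0, 4]
  [-19, -15, -17, -15, 0]
Answer: G*[2][4] = -3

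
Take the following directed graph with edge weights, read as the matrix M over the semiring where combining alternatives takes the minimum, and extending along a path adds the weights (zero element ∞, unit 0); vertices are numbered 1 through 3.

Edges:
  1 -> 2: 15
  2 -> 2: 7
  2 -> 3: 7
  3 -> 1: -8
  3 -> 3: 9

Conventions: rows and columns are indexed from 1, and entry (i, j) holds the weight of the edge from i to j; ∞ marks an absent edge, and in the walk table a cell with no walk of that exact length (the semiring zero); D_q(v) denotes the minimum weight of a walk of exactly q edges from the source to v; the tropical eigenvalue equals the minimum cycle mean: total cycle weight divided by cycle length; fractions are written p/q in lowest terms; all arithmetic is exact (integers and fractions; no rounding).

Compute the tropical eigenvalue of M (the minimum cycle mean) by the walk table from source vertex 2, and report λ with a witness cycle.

q=0: [∞, 0, ∞]
q=1: [∞, 7, 7]
q=2: [-1, 14, 14]
q=3: [6, 14, 21]
Optimal cycle mean attained by: cycle 1->2->3->1, total 15 + 7 + (-8), length 3.
Answer: λ = 14/3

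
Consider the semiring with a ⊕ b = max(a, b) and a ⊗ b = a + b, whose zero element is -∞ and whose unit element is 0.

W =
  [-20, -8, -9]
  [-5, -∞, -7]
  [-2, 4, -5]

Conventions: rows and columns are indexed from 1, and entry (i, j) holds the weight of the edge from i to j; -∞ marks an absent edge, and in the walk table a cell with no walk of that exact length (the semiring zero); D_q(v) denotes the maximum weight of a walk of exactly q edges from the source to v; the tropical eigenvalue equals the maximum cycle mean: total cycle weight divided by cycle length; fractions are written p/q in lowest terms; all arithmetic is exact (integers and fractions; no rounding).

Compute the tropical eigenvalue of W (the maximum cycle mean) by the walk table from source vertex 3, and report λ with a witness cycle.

q=0: [-∞, -∞, 0]
q=1: [-2, 4, -5]
q=2: [-1, -1, -3]
q=3: [-5, 1, -8]
Optimal cycle mean attained by: cycle 2->3->2, total (-7) + 4, length 2.
Answer: λ = -3/2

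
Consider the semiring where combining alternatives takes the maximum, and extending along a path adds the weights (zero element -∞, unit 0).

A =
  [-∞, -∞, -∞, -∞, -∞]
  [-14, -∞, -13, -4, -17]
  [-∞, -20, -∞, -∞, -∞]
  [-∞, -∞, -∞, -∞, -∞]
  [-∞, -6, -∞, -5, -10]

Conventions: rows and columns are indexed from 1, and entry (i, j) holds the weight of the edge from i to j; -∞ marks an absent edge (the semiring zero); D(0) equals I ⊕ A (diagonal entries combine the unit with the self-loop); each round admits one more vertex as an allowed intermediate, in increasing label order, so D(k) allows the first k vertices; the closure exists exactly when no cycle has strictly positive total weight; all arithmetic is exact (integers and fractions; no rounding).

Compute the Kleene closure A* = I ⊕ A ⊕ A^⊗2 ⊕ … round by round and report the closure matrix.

D(0):
  [0, -∞, -∞, -∞, -∞]
  [-14, 0, -13, -4, -17]
  [-∞, -20, 0, -∞, -∞]
  [-∞, -∞, -∞, 0, -∞]
  [-∞, -6, -∞, -5, 0]
D(1):
  [0, -∞, -∞, -∞, -∞]
  [-14, 0, -13, -4, -17]
  [-∞, -20, 0, -∞, -∞]
  [-∞, -∞, -∞, 0, -∞]
  [-∞, -6, -∞, -5, 0]
D(2):
  [0, -∞, -∞, -∞, -∞]
  [-14, 0, -13, -4, -17]
  [-34, -20, 0, -24, -37]
  [-∞, -∞, -∞, 0, -∞]
  [-20, -6, -19, -5, 0]
D(3):
  [0, -∞, -∞, -∞, -∞]
  [-14, 0, -13, -4, -17]
  [-34, -20, 0, -24, -37]
  [-∞, -∞, -∞, 0, -∞]
  [-20, -6, -19, -5, 0]
D(4):
  [0, -∞, -∞, -∞, -∞]
  [-14, 0, -13, -4, -17]
  [-34, -20, 0, -24, -37]
  [-∞, -∞, -∞, 0, -∞]
  [-20, -6, -19, -5, 0]
D(5):
  [0, -∞, -∞, -∞, -∞]
  [-14, 0, -13, -4, -17]
  [-34, -20, 0, -24, -37]
  [-∞, -∞, -∞, 0, -∞]
  [-20, -6, -19, -5, 0]
Answer: A* = [[0, -∞, -∞, -∞, -∞], [-14, 0, -13, -4, -17], [-34, -20, 0, -24, -37], [-∞, -∞, -∞, 0, -∞], [-20, -6, -19, -5, 0]]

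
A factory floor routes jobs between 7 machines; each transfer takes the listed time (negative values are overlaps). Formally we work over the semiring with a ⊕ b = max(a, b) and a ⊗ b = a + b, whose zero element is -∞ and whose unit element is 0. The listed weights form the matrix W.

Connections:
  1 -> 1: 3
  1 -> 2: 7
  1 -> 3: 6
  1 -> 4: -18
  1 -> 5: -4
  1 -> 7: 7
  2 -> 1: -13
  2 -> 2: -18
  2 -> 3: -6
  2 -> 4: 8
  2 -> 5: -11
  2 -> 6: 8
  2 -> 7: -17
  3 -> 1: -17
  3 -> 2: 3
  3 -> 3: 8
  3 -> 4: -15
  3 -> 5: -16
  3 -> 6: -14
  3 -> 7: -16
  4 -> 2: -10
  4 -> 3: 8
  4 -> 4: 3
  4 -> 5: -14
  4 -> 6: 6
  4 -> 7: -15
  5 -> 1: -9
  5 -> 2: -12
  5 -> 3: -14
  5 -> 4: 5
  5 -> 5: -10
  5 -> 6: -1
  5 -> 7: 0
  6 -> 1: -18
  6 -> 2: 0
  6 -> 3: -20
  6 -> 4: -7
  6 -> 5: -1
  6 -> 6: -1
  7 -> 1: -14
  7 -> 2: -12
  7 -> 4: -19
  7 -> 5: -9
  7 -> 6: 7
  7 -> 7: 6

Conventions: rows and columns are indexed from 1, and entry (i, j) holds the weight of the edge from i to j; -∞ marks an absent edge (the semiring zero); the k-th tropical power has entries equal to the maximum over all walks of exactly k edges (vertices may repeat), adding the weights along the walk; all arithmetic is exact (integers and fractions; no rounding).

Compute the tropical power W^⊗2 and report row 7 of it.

W^⊗2:
  [6, 10, 14, 15, -1, 15, 13]
  [-10, 8, 16, 11, 7, 14, -6]
  [-9, 11, 16, 11, -8, 11, -8]
  [-9, 11, 16, 6, 5, 9, -8]
  [-6, -1, 13, 8, -2, 11, 6]
  [-10, -1, 1, 8, -2, 8, -1]
  [-8, 7, -8, 0, 6, 13, 12]
Answer: row 7 of W^⊗2 = [-8, 7, -8, 0, 6, 13, 12]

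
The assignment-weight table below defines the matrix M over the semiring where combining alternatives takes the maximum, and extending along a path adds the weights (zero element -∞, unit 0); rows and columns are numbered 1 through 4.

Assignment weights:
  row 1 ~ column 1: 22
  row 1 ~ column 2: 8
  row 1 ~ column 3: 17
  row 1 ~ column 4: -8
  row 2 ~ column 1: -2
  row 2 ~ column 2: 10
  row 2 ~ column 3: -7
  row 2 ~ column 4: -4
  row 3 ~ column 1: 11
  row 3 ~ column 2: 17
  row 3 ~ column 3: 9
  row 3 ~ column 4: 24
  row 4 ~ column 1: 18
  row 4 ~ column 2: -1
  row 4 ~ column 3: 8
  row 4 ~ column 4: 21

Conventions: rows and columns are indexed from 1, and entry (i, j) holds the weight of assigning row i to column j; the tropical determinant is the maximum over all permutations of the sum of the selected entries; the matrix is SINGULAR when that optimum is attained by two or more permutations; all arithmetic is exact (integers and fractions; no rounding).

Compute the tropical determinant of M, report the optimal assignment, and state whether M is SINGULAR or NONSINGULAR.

σ = (1, 2, 3, 4): 22 + 10 + 9 + 21 = 62
σ = (1, 2, 4, 3): 22 + 10 + 24 + 8 = 64
σ = (1, 3, 2, 4): 22 + (-7) + 17 + 21 = 53
σ = (1, 3, 4, 2): 22 + (-7) + 24 + (-1) = 38
σ = (1, 4, 2, 3): 22 + (-4) + 17 + 8 = 43
σ = (1, 4, 3, 2): 22 + (-4) + 9 + (-1) = 26
σ = (2, 1, 3, 4): 8 + (-2) + 9 + 21 = 36
σ = (2, 1, 4, 3): 8 + (-2) + 24 + 8 = 38
σ = (2, 3, 1, 4): 8 + (-7) + 11 + 21 = 33
σ = (2, 3, 4, 1): 8 + (-7) + 24 + 18 = 43
σ = (2, 4, 1, 3): 8 + (-4) + 11 + 8 = 23
σ = (2, 4, 3, 1): 8 + (-4) + 9 + 18 = 31
σ = (3, 1, 2, 4): 17 + (-2) + 17 + 21 = 53
σ = (3, 1, 4, 2): 17 + (-2) + 24 + (-1) = 38
σ = (3, 2, 1, 4): 17 + 10 + 11 + 21 = 59
σ = (3, 2, 4, 1): 17 + 10 + 24 + 18 = 69
σ = (3, 4, 1, 2): 17 + (-4) + 11 + (-1) = 23
σ = (3, 4, 2, 1): 17 + (-4) + 17 + 18 = 48
σ = (4, 1, 2, 3): (-8) + (-2) + 17 + 8 = 15
σ = (4, 1, 3, 2): (-8) + (-2) + 9 + (-1) = -2
σ = (4, 2, 1, 3): (-8) + 10 + 11 + 8 = 21
σ = (4, 2, 3, 1): (-8) + 10 + 9 + 18 = 29
σ = (4, 3, 1, 2): (-8) + (-7) + 11 + (-1) = -5
σ = (4, 3, 2, 1): (-8) + (-7) + 17 + 18 = 20
Optimal value attained by: σ = (3, 2, 4, 1).
Answer: det⊕(M) = 69; verdict: NONSINGULAR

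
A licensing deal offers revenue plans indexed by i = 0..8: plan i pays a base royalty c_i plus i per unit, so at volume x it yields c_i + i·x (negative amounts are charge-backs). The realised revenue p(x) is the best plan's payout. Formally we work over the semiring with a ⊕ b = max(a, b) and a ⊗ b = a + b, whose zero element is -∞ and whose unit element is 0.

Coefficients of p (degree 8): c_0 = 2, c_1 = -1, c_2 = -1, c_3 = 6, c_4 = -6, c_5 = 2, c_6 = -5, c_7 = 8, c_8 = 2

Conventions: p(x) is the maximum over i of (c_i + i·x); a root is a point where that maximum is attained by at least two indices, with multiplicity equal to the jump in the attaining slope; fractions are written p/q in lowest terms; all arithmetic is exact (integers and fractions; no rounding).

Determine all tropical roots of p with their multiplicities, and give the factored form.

hull edge (i=0, c=2) to (i=3, c=6): slope 4/3, span 3
hull edge (i=3, c=6) to (i=7, c=8): slope 1/2, span 4
hull edge (i=7, c=8) to (i=8, c=2): slope -6, span 1
Factored form: p(x) = 2 ⊗ (x ⊕ (-4/3)) ⊗ (x ⊕ (-4/3)) ⊗ (x ⊕ (-4/3)) ⊗ (x ⊕ (-1/2)) ⊗ (x ⊕ (-1/2)) ⊗ (x ⊕ (-1/2)) ⊗ (x ⊕ (-1/2)) ⊗ (x ⊕ 6)
Answer: roots = -4/3 (mult 3), -1/2 (mult 4), 6 (mult 1)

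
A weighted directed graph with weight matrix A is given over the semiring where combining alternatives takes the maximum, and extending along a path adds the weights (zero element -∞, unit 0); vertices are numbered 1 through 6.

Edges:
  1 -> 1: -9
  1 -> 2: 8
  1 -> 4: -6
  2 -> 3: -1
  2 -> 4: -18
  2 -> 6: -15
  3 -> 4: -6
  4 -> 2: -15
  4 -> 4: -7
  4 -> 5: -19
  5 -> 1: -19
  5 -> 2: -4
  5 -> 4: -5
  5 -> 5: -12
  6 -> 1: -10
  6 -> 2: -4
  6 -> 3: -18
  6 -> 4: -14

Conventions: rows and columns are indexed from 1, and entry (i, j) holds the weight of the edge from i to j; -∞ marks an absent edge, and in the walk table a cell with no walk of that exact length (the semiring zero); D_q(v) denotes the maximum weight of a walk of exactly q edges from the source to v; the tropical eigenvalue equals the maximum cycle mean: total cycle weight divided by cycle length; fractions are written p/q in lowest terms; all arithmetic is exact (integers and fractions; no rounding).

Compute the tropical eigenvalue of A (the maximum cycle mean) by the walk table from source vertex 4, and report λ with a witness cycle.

q=0: [-∞, -∞, -∞, 0, -∞, -∞]
q=1: [-∞, -15, -∞, -7, -19, -∞]
q=2: [-38, -22, -16, -14, -26, -30]
q=3: [-40, -29, -23, -21, -33, -37]
q=4: [-47, -32, -30, -28, -40, -44]
q=5: [-54, -39, -33, -35, -47, -47]
q=6: [-57, -46, -40, -39, -54, -54]
Optimal cycle mean attained by: cycle 1->2->6->1, total 8 + (-15) + (-10), length 3.
Answer: λ = -17/3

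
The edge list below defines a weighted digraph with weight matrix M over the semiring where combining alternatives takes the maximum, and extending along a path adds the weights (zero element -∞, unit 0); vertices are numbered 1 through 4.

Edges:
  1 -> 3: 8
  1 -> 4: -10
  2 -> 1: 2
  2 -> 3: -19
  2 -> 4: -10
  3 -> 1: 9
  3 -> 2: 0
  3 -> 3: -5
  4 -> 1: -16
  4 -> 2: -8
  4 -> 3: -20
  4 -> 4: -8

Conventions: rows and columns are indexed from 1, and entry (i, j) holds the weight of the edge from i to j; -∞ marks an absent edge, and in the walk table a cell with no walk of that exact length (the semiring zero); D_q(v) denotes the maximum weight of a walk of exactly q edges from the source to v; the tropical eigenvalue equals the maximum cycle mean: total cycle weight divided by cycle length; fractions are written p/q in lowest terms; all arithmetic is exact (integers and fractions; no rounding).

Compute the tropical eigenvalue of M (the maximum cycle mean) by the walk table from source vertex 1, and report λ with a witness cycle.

q=0: [0, -∞, -∞, -∞]
q=1: [-∞, -∞, 8, -10]
q=2: [17, 8, 3, -18]
q=3: [12, 3, 25, 7]
q=4: [34, 25, 20, 2]
Optimal cycle mean attained by: cycle 1->3->1, total 8 + 9, length 2.
Answer: λ = 17/2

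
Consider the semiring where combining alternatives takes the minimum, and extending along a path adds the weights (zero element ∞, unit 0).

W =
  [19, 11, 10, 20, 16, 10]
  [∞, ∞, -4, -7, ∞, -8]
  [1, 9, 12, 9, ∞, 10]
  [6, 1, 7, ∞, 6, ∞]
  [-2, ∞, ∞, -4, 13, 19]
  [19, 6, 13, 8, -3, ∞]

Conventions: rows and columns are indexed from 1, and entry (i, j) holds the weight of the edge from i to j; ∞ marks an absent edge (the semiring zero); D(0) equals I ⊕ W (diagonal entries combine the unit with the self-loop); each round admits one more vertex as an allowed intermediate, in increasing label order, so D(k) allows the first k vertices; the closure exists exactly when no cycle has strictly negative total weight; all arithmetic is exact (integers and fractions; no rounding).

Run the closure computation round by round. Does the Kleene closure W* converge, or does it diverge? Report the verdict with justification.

D(0):
  [0, 11, 10, 20, 16, 10]
  [∞, 0, -4, -7, ∞, -8]
  [1, 9, 0, 9, ∞, 10]
  [6, 1, 7, 0, 6, ∞]
  [-2, ∞, ∞, -4, 0, 19]
  [19, 6, 13, 8, -3, 0]
D(1):
  [0, 11, 10, 20, 16, 10]
  [∞, 0, -4, -7, ∞, -8]
  [1, 9, 0, 9, 17, 10]
  [6, 1, 7, 0, 6, 16]
  [-2, 9, 8, -4, 0, 8]
  [19, 6, 13, 8, -3, 0]
Detection: at round 2, diagonal entry (4, 4) turns strictly negative.
Key observation: the cycle 4->2->4 has total weight 1 + (-7), which is strictly negative.
Answer: DIVERGES — negative cycle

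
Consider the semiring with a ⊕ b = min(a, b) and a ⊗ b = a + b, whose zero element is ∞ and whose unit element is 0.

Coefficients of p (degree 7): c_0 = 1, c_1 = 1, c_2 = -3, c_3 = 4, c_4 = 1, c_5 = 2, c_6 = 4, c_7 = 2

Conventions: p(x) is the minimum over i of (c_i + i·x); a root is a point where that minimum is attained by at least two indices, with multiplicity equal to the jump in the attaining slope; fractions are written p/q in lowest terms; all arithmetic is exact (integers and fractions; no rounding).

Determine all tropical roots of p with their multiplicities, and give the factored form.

hull edge (i=0, c=1) to (i=2, c=-3): slope -2, span 2
hull edge (i=2, c=-3) to (i=7, c=2): slope 1, span 5
Factored form: p(x) = 2 ⊗ (x ⊕ (-1)) ⊗ (x ⊕ (-1)) ⊗ (x ⊕ (-1)) ⊗ (x ⊕ (-1)) ⊗ (x ⊕ (-1)) ⊗ (x ⊕ 2) ⊗ (x ⊕ 2)
Answer: roots = -1 (mult 5), 2 (mult 2)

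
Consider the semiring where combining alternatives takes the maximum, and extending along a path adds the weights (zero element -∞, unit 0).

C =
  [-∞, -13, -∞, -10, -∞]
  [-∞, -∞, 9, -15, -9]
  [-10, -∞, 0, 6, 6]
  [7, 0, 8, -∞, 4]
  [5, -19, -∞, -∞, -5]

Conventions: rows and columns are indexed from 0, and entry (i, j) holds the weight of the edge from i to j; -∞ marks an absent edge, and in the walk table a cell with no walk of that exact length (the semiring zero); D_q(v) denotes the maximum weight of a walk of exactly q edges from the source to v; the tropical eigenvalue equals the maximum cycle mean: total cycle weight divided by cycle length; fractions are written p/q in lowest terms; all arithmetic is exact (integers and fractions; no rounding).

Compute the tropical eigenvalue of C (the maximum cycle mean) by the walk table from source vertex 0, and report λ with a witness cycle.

q=0: [0, -∞, -∞, -∞, -∞]
q=1: [-∞, -13, -∞, -10, -∞]
q=2: [-3, -10, -2, -28, -6]
q=3: [-1, -16, -1, 4, 4]
q=4: [11, 4, 12, 5, 8]
q=5: [13, 5, 13, 18, 18]
Optimal cycle mean attained by: cycle 2->3->2, total 6 + 8, length 2.
Answer: λ = 7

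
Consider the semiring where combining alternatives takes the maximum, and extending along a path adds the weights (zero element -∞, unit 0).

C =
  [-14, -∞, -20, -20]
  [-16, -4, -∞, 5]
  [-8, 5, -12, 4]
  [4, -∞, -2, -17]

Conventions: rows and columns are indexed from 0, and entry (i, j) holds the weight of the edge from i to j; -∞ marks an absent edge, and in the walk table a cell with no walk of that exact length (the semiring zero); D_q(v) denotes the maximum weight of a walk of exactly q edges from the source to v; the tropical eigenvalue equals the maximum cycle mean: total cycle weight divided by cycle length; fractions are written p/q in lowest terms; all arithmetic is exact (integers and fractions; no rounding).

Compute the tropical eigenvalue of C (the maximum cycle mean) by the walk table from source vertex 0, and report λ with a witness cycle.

q=0: [0, -∞, -∞, -∞]
q=1: [-14, -∞, -20, -20]
q=2: [-16, -15, -22, -16]
q=3: [-12, -17, -18, -10]
q=4: [-6, -13, -12, -12]
Optimal cycle mean attained by: cycle 1->3->2->1, total 5 + (-2) + 5, length 3.
Answer: λ = 8/3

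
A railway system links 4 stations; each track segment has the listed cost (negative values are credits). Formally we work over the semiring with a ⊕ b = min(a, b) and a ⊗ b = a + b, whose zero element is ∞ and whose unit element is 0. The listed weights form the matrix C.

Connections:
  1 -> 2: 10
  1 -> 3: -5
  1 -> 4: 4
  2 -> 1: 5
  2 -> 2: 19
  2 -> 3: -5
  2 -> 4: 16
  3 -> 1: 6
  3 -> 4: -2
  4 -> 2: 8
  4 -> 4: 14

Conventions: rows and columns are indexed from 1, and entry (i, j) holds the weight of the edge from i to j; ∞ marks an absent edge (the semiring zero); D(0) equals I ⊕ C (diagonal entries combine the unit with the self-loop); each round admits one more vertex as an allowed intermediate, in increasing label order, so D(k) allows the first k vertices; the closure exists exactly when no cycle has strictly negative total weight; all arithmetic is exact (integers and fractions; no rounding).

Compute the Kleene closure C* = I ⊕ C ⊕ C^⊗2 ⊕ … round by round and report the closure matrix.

D(0):
  [0, 10, -5, 4]
  [5, 0, -5, 16]
  [6, ∞, 0, -2]
  [∞, 8, ∞, 0]
D(1):
  [0, 10, -5, 4]
  [5, 0, -5, 9]
  [6, 16, 0, -2]
  [∞, 8, ∞, 0]
D(2):
  [0, 10, -5, 4]
  [5, 0, -5, 9]
  [6, 16, 0, -2]
  [13, 8, 3, 0]
D(3):
  [0, 10, -5, -7]
  [1, 0, -5, -7]
  [6, 16, 0, -2]
  [9, 8, 3, 0]
D(4):
  [0, 1, -5, -7]
  [1, 0, -5, -7]
  [6, 6, 0, -2]
  [9, 8, 3, 0]
Answer: C* = [[0, 1, -5, -7], [1, 0, -5, -7], [6, 6, 0, -2], [9, 8, 3, 0]]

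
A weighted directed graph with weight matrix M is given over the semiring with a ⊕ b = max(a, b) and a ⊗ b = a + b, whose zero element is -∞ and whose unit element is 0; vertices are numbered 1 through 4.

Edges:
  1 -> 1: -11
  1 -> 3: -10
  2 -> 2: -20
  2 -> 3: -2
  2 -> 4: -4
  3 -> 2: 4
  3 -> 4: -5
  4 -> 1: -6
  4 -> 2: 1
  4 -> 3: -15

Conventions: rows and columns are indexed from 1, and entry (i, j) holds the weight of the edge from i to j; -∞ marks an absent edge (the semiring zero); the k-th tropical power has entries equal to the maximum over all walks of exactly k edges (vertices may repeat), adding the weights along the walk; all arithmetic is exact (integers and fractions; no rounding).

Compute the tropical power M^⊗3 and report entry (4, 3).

M^⊗2:
  [-22, -6, -21, -15]
  [-10, 2, -19, -7]
  [-11, -4, 2, 0]
  [-17, -11, -1, -3]
M^⊗3:
  [-21, -14, -8, -10]
  [-13, -6, 0, -2]
  [-6, 6, -6, -3]
  [-9, 3, -13, -6]
Key observation: the optimum is the walk 4->3->2->3, with weight (-15) + 4 + (-2) = -13.
Optimal value attained by: walk 4->3->2->3.
Answer: (M^⊗3)[4][3] = -13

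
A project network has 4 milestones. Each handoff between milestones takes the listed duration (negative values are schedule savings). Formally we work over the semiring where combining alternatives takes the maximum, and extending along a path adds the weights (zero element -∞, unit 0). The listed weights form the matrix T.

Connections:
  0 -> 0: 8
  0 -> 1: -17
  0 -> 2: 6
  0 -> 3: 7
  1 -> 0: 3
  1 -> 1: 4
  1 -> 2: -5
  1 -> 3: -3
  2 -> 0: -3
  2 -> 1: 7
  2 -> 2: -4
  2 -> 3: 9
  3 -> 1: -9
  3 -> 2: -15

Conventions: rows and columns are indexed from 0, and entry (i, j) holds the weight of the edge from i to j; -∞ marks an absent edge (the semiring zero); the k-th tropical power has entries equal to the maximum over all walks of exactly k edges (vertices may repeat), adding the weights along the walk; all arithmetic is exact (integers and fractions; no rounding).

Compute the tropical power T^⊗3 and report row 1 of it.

T^⊗2:
  [16, 13, 14, 15]
  [11, 8, 9, 10]
  [10, 11, 3, 5]
  [-6, -5, -14, -6]
T^⊗3:
  [24, 21, 22, 23]
  [19, 16, 17, 18]
  [18, 15, 16, 17]
  [2, -1, 0, 1]
Answer: row 1 of T^⊗3 = [19, 16, 17, 18]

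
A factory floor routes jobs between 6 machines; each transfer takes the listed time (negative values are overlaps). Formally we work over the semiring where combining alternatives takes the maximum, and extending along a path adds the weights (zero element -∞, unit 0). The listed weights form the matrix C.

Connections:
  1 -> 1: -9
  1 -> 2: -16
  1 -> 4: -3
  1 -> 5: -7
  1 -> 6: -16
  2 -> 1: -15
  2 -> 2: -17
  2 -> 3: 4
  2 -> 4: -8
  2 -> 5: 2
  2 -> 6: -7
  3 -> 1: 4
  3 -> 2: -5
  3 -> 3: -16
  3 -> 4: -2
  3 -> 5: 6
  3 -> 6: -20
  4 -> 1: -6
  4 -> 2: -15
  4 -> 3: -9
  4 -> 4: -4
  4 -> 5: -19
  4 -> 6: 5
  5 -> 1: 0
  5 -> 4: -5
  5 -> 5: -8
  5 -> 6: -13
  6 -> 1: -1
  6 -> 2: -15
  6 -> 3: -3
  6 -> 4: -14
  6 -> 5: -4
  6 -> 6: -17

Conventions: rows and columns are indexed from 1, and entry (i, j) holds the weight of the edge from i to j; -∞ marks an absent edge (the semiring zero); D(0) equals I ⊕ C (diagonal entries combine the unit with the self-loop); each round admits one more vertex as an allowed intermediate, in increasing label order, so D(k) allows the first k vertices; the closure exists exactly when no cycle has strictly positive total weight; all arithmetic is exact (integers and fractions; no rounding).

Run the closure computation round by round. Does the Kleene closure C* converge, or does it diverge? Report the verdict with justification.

D(0):
  [0, -16, -∞, -3, -7, -16]
  [-15, 0, 4, -8, 2, -7]
  [4, -5, 0, -2, 6, -20]
  [-6, -15, -9, 0, -19, 5]
  [0, -∞, -∞, -5, 0, -13]
  [-1, -15, -3, -14, -4, 0]
D(1):
  [0, -16, -∞, -3, -7, -16]
  [-15, 0, 4, -8, 2, -7]
  [4, -5, 0, 1, 6, -12]
  [-6, -15, -9, 0, -13, 5]
  [0, -16, -∞, -3, 0, -13]
  [-1, -15, -3, -4, -4, 0]
D(2):
  [0, -16, -12, -3, -7, -16]
  [-15, 0, 4, -8, 2, -7]
  [4, -5, 0, 1, 6, -12]
  [-6, -15, -9, 0, -13, 5]
  [0, -16, -12, -3, 0, -13]
  [-1, -15, -3, -4, -4, 0]
D(3):
  [0, -16, -12, -3, -6, -16]
  [8, 0, 4, 5, 10, -7]
  [4, -5, 0, 1, 6, -12]
  [-5, -14, -9, 0, -3, 5]
  [0, -16, -12, -3, 0, -13]
  [1, -8, -3, -2, 3, 0]
Detection: at round 4, diagonal entry (6, 6) turns strictly positive.
Key observation: the cycle 6->1->4->6 has total weight (-1) + (-3) + 5, which is strictly positive.
Answer: DIVERGES — positive cycle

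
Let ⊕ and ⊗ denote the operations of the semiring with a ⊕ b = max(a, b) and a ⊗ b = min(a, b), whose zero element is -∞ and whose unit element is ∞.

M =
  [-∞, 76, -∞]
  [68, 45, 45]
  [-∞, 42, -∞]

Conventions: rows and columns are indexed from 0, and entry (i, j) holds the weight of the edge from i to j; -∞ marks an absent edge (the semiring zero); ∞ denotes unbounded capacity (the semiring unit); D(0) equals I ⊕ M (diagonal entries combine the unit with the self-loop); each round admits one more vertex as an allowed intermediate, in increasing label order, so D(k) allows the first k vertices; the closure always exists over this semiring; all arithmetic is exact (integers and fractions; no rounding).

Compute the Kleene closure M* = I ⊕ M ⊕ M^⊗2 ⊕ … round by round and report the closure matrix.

D(0):
  [∞, 76, -∞]
  [68, ∞, 45]
  [-∞, 42, ∞]
D(1):
  [∞, 76, -∞]
  [68, ∞, 45]
  [-∞, 42, ∞]
D(2):
  [∞, 76, 45]
  [68, ∞, 45]
  [42, 42, ∞]
D(3):
  [∞, 76, 45]
  [68, ∞, 45]
  [42, 42, ∞]
Answer: M* = [[∞, 76, 45], [68, ∞, 45], [42, 42, ∞]]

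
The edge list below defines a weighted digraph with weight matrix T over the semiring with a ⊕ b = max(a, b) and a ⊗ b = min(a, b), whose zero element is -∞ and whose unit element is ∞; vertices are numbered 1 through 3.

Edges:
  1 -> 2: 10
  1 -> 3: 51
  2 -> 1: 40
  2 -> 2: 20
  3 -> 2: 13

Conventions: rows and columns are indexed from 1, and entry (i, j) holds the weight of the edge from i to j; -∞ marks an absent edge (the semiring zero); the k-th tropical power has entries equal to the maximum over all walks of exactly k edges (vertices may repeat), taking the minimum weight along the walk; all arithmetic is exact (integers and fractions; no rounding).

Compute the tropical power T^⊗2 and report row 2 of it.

T^⊗2:
  [10, 13, -∞]
  [20, 20, 40]
  [13, 13, -∞]
Answer: row 2 of T^⊗2 = [20, 20, 40]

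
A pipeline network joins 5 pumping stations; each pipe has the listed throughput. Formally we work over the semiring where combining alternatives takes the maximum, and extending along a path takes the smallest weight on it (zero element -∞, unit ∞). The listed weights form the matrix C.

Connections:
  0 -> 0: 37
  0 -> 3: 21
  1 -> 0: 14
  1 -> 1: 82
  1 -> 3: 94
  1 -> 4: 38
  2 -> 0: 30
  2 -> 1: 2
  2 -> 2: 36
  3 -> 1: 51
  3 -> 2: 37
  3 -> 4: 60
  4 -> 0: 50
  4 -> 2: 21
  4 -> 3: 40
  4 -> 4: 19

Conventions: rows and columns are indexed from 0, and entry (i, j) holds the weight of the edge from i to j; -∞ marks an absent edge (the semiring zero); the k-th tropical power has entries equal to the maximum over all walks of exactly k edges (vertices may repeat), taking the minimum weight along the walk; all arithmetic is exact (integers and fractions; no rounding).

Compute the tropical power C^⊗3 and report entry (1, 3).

C^⊗2:
  [37, 21, 21, 21, 21]
  [38, 82, 37, 82, 60]
  [30, 2, 36, 21, 2]
  [50, 51, 36, 51, 38]
  [37, 40, 37, 21, 40]
C^⊗3:
  [37, 21, 21, 21, 21]
  [50, 82, 37, 82, 60]
  [30, 21, 36, 21, 21]
  [38, 51, 37, 51, 51]
  [40, 40, 36, 40, 38]
Key observation: the optimum is the walk 1->1->1->3, with weight 82 min 82 min 94 = 82.
Optimal value attained by: walk 1->1->1->3.
Answer: (C^⊗3)[1][3] = 82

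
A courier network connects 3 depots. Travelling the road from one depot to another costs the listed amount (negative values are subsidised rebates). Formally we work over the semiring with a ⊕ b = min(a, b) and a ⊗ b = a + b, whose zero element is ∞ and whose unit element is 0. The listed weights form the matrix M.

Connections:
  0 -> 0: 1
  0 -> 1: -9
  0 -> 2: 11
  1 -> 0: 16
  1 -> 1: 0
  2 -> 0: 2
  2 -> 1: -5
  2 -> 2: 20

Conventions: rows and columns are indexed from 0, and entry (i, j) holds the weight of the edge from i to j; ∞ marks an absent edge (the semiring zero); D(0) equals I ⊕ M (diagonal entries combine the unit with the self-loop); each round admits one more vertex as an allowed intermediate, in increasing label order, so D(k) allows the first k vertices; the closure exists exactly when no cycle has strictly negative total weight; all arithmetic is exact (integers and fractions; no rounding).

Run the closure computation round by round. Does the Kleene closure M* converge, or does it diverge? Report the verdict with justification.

D(0):
  [0, -9, 11]
  [16, 0, ∞]
  [2, -5, 0]
D(1):
  [0, -9, 11]
  [16, 0, 27]
  [2, -7, 0]
D(2):
  [0, -9, 11]
  [16, 0, 27]
  [2, -7, 0]
D(3):
  [0, -9, 11]
  [16, 0, 27]
  [2, -7, 0]
Key observation: every diagonal entry stays at the unit through all rounds, so no improving cycle exists.
Answer: CONVERGES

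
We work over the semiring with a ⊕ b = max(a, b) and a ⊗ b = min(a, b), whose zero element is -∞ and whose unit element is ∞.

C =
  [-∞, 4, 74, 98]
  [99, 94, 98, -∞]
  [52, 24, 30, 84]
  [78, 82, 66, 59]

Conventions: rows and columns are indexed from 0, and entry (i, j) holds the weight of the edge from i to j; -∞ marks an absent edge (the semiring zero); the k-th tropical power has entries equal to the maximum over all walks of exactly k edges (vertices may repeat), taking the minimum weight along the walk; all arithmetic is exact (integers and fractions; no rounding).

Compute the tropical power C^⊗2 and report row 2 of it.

C^⊗2:
  [78, 82, 66, 74]
  [94, 94, 94, 98]
  [78, 82, 66, 59]
  [82, 82, 82, 78]
Answer: row 2 of C^⊗2 = [78, 82, 66, 59]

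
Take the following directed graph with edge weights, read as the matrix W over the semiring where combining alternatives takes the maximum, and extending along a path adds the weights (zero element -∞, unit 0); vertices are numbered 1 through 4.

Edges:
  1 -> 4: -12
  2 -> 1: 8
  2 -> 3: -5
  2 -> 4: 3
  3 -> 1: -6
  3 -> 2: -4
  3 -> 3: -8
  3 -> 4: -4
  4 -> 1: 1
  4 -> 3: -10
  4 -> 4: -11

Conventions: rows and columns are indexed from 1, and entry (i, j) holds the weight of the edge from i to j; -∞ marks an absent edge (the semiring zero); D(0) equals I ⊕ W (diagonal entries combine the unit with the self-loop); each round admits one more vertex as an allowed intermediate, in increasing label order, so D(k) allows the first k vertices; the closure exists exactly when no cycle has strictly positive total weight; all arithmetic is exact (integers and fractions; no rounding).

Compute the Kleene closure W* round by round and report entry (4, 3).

D(0):
  [0, -∞, -∞, -12]
  [8, 0, -5, 3]
  [-6, -4, 0, -4]
  [1, -∞, -10, 0]
D(1):
  [0, -∞, -∞, -12]
  [8, 0, -5, 3]
  [-6, -4, 0, -4]
  [1, -∞, -10, 0]
D(2):
  [0, -∞, -∞, -12]
  [8, 0, -5, 3]
  [4, -4, 0, -1]
  [1, -∞, -10, 0]
D(3):
  [0, -∞, -∞, -12]
  [8, 0, -5, 3]
  [4, -4, 0, -1]
  [1, -14, -10, 0]
D(4):
  [0, -26, -22, -12]
  [8, 0, -5, 3]
  [4, -4, 0, -1]
  [1, -14, -10, 0]
Answer: W*[4][3] = -10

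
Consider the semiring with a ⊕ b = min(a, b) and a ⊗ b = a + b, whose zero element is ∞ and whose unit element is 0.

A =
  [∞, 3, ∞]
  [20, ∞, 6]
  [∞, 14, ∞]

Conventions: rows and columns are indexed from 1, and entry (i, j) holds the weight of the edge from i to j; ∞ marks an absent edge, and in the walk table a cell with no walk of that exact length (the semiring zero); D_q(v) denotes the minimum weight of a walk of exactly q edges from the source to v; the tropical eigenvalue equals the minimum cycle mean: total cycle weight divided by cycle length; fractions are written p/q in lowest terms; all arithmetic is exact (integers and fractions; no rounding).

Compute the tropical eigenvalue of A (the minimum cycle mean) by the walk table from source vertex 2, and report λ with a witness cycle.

q=0: [∞, 0, ∞]
q=1: [20, ∞, 6]
q=2: [∞, 20, ∞]
q=3: [40, ∞, 26]
Optimal cycle mean attained by: cycle 2->3->2, total 6 + 14, length 2.
Answer: λ = 10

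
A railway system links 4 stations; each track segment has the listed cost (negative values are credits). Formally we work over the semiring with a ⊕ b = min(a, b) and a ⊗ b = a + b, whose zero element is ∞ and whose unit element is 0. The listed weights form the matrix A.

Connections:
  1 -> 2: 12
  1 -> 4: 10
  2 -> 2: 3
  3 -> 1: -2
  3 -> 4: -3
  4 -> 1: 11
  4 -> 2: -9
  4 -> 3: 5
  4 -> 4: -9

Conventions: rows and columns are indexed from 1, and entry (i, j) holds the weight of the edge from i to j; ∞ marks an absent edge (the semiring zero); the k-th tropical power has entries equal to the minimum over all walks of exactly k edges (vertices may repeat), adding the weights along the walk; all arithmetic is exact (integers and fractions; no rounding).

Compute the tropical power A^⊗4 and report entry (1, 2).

A^⊗2:
  [21, 1, 15, 1]
  [∞, 6, ∞, ∞]
  [8, -12, 2, -12]
  [2, -18, -4, -18]
A^⊗3:
  [12, -8, 6, -8]
  [∞, 9, ∞, ∞]
  [-1, -21, -7, -21]
  [-7, -27, -13, -27]
A^⊗4:
  [3, -17, -3, -17]
  [∞, 12, ∞, ∞]
  [-10, -30, -16, -30]
  [-16, -36, -22, -36]
Key observation: the optimum is the walk 1->4->4->4->2, with weight 10 + (-9) + (-9) + (-9) = -17.
Optimal value attained by: walk 1->4->4->4->2.
Answer: (A^⊗4)[1][2] = -17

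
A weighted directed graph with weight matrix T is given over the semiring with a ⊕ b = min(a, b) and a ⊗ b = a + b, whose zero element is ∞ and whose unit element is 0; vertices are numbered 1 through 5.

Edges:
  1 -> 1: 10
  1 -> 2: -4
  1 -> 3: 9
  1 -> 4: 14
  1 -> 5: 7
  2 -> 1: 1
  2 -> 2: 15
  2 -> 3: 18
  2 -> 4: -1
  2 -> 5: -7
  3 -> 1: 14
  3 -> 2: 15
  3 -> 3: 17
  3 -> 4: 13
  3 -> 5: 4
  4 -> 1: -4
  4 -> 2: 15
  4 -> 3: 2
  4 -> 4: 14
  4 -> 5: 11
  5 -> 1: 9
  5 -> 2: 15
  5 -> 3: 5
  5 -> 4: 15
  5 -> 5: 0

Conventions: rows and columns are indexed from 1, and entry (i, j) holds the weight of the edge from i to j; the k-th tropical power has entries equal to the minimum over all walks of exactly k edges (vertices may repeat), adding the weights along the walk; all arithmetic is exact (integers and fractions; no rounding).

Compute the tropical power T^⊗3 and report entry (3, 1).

T^⊗2:
  [-3, 6, 12, -5, -11]
  [-5, -3, -2, 8, -7]
  [9, 10, 9, 14, 4]
  [6, -8, 5, 10, 3]
  [9, 5, 5, 14, 0]
T^⊗3:
  [-9, -7, -6, 4, -11]
  [-2, -9, -2, -4, -10]
  [10, 5, 9, 9, 3]
  [-7, 2, 8, -9, -15]
  [6, 5, 5, 4, -2]
Key observation: the optimum is the walk 3->2->4->1, with weight 15 + (-1) + (-4) = 10.
Optimal value attained by: walk 3->2->4->1.
Answer: (T^⊗3)[3][1] = 10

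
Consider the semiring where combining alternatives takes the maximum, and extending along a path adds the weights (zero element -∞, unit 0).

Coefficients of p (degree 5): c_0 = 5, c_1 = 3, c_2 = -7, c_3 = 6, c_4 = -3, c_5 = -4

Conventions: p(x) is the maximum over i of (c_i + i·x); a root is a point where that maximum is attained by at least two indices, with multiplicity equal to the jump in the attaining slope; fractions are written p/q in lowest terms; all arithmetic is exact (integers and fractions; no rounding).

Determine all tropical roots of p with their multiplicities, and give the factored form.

hull edge (i=0, c=5) to (i=3, c=6): slope 1/3, span 3
hull edge (i=3, c=6) to (i=5, c=-4): slope -5, span 2
Factored form: p(x) = -4 ⊗ (x ⊕ (-1/3)) ⊗ (x ⊕ (-1/3)) ⊗ (x ⊕ (-1/3)) ⊗ (x ⊕ 5) ⊗ (x ⊕ 5)
Answer: roots = -1/3 (mult 3), 5 (mult 2)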